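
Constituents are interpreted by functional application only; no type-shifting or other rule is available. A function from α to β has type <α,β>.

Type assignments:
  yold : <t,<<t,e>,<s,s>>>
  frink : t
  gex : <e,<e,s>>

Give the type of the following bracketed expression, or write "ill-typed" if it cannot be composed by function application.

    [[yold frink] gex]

ill-typed

At [yold frink], yold : <t,<<t,e>,<s,s>>> takes frink : t, giving <<t,e>,<s,s>>.
At [[yold frink] gex]: neither <<t,e>,<s,s>> nor <e,<e,s>> can take the other as argument; the node is ill-typed.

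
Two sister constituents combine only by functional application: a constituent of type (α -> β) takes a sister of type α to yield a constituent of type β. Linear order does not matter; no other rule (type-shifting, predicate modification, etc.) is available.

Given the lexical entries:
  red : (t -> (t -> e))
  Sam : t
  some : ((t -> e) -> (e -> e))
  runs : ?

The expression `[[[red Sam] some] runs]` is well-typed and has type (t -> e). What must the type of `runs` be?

((e -> e) -> (t -> e))

At [[[red Sam] some] runs] (required: (t -> e)): [[red Sam] some] is (e -> e), which is not a function with range (t -> e); hence runs is the functor — type ((e -> e) -> (t -> e)).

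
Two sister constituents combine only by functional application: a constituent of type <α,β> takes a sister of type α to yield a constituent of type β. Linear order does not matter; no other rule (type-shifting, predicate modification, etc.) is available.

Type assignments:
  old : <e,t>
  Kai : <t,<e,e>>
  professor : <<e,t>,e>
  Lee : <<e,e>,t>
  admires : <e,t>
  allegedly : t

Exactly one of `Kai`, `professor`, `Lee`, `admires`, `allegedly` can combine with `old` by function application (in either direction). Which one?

Kai : <t,<e,e>> — old needs e; Kai needs t; neither fits.
professor — combines: professor : <<e,t>,e> takes old : <e,t> as argument, giving e.
Lee : <<e,e>,t> — old needs e; Lee needs <e,e>; neither fits.
admires : <e,t> — old needs e; admires needs e; neither fits.
allegedly : t — old needs e; allegedly needs nothing (atomic); neither fits.

professor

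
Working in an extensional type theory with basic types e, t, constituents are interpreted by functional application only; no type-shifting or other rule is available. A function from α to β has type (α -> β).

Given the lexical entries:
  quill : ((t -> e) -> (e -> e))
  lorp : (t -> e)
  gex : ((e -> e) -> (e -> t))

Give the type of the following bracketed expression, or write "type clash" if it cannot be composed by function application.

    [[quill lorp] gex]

(e -> t)

[quill lorp]: functor quill : ((t -> e) -> (e -> e)), argument lorp : (t -> e); result (e -> e).
[[quill lorp] gex]: functor gex : ((e -> e) -> (e -> t)), argument [quill lorp] : (e -> e); result (e -> t).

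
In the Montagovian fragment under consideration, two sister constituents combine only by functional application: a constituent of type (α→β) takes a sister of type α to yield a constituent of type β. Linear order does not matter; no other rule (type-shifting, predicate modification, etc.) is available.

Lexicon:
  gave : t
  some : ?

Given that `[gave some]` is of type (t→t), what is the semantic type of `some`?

(t→(t→t))

For [gave some] to have type (t→t) with gave of type t, some must be the function: some : (t→(t→t)).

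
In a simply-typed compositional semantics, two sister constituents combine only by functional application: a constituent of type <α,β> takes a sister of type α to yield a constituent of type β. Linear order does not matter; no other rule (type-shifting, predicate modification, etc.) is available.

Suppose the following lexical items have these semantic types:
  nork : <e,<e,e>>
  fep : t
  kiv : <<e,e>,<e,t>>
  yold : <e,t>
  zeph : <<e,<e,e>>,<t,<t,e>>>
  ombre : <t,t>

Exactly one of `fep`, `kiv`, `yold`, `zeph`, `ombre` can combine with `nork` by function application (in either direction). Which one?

zeph

fep : t — neither side's domain matches the other.
kiv : <<e,e>,<e,t>> — neither side's domain matches the other.
yold : <e,t> — neither side's domain matches the other.
zeph — combines: zeph : <<e,<e,e>>,<t,<t,e>>> takes nork : <e,<e,e>> as argument, giving <t,<t,e>>.
ombre : <t,t> — neither side's domain matches the other.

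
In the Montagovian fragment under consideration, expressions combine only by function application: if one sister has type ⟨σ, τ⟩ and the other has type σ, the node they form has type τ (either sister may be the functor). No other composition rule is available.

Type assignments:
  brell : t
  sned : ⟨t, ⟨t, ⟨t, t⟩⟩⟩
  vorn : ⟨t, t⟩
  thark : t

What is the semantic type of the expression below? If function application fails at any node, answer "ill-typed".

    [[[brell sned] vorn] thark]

[brell sned] — sned of type ⟨t, ⟨t, ⟨t, t⟩⟩⟩ combines with brell of type t: type ⟨t, ⟨t, t⟩⟩.
[[brell sned] vorn]: ⟨t, ⟨t, t⟩⟩ and ⟨t, t⟩ cannot combine by function application — type clash.

ill-typed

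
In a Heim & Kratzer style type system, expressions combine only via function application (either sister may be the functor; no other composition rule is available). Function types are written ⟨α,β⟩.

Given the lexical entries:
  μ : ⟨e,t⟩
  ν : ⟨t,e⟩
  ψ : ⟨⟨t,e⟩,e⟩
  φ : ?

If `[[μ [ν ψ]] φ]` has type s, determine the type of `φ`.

At [[μ [ν ψ]] φ] (required: s): [μ [ν ψ]] is t, which is not a function with range s; hence φ is the functor — type ⟨t,s⟩.

⟨t,s⟩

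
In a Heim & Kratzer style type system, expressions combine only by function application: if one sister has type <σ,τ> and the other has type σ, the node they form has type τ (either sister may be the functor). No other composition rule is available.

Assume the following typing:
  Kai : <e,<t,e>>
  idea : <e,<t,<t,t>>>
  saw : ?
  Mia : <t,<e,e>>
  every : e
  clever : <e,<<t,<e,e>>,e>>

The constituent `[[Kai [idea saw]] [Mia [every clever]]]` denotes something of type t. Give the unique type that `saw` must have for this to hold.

[[Kai [idea saw]] [Mia [every clever]]] is required to be t. [Mia [every clever]] : e cannot yield t as functor, so [Kai [idea saw]] : <e,t>.
[Kai [idea saw]] is required to be <e,t>. Kai : <e,<t,e>> cannot yield <e,t> as functor, so [idea saw] : <<e,<t,e>>,<e,t>>.
[idea saw] is required to be <<e,<t,e>>,<e,t>>. idea : <e,<t,<t,t>>> cannot yield <<e,<t,e>>,<e,t>> as functor, so saw : <<e,<t,<t,t>>>,<<e,<t,e>>,<e,t>>>.

<<e,<t,<t,t>>>,<<e,<t,e>>,<e,t>>>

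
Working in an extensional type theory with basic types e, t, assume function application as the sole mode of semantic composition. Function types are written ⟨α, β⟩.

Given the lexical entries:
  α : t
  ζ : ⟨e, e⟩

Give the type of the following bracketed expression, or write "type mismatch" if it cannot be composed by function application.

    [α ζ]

type mismatch

[α ζ]: t with ⟨e, e⟩ — neither is a function whose domain matches the other; composition fails here.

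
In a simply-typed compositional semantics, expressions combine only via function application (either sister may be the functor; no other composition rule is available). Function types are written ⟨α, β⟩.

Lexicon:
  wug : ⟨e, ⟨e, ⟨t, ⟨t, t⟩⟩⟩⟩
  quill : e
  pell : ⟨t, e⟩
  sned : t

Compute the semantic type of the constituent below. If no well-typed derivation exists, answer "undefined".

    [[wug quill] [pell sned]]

⟨t, ⟨t, t⟩⟩

At [wug quill], wug : ⟨e, ⟨e, ⟨t, ⟨t, t⟩⟩⟩⟩ takes quill : e, giving ⟨e, ⟨t, ⟨t, t⟩⟩⟩.
At [pell sned], pell : ⟨t, e⟩ takes sned : t, giving e.
At [[wug quill] [pell sned]], [wug quill] : ⟨e, ⟨t, ⟨t, t⟩⟩⟩ takes [pell sned] : e, giving ⟨t, ⟨t, t⟩⟩.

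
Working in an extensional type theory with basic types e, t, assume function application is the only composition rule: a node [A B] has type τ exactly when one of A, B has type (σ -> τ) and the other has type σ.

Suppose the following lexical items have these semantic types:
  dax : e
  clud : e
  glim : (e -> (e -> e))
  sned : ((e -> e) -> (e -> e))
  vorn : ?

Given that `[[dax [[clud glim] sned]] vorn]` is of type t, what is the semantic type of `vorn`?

(e -> t)

For [[dax [[clud glim] sned]] vorn] to have type t with [dax [[clud glim] sned]] of type e, vorn must be the function: vorn : (e -> t).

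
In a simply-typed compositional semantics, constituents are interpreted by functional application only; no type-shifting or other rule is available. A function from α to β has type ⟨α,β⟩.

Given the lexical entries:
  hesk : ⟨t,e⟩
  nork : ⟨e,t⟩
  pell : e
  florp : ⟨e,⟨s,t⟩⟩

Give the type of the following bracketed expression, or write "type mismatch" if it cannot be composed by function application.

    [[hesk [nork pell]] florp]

⟨s,t⟩

[nork pell]: ⟨e,t⟩ applied to e yields t.
[hesk [nork pell]]: ⟨t,e⟩ applied to t yields e.
[[hesk [nork pell]] florp]: ⟨e,⟨s,t⟩⟩ applied to e yields ⟨s,t⟩.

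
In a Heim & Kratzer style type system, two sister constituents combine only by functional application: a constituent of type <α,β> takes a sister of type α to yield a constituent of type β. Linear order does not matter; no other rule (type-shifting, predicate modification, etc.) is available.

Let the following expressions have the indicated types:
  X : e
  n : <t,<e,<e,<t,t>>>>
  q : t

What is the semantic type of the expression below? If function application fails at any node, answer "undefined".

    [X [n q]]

[n q]: functor n : <t,<e,<e,<t,t>>>>, argument q : t; result <e,<e,<t,t>>>.
[X [n q]]: functor [n q] : <e,<e,<t,t>>>, argument X : e; result <e,<t,t>>.

<e,<t,t>>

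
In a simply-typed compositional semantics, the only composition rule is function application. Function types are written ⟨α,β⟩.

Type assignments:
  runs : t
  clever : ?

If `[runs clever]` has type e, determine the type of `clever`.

At [runs clever] (required: e): runs is t, which is not a function with range e; hence clever is the functor — type ⟨t,e⟩.

⟨t,e⟩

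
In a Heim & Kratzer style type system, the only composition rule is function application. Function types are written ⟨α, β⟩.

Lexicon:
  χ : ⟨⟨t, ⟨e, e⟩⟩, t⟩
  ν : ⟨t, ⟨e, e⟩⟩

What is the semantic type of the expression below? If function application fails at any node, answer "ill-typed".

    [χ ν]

[χ ν] — χ of type ⟨⟨t, ⟨e, e⟩⟩, t⟩ combines with ν of type ⟨t, ⟨e, e⟩⟩: type t.

t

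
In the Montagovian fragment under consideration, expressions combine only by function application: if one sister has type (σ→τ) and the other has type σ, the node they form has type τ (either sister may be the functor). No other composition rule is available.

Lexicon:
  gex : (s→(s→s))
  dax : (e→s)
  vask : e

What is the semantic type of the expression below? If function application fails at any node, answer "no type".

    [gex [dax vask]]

(s→s)

[dax vask]: functor dax : (e→s), argument vask : e; result s.
[gex [dax vask]]: functor gex : (s→(s→s)), argument [dax vask] : s; result (s→s).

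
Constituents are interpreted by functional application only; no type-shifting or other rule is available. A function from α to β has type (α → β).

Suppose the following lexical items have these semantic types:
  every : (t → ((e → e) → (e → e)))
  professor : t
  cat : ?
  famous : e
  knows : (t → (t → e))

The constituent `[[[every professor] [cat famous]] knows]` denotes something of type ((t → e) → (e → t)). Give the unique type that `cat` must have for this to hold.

(e → (((e → e) → (e → e)) → ((t → (t → e)) → ((t → e) → (e → t)))))

[[[every professor] [cat famous]] knows] must have type ((t → e) → (e → t)). The sister knows has type (t → (t → e)); that is not a function onto ((t → e) → (e → t)), so [[every professor] [cat famous]] must be the functor, of type ((t → (t → e)) → ((t → e) → (e → t))).
[[every professor] [cat famous]] must have type ((t → (t → e)) → ((t → e) → (e → t))). The sister [every professor] has type ((e → e) → (e → e)); that is not a function onto ((t → (t → e)) → ((t → e) → (e → t))), so [cat famous] must be the functor, of type (((e → e) → (e → e)) → ((t → (t → e)) → ((t → e) → (e → t)))).
[cat famous] must have type (((e → e) → (e → e)) → ((t → (t → e)) → ((t → e) → (e → t)))). The sister famous has type e; that is not a function onto (((e → e) → (e → e)) → ((t → (t → e)) → ((t → e) → (e → t)))), so cat must be the functor, of type (e → (((e → e) → (e → e)) → ((t → (t → e)) → ((t → e) → (e → t))))).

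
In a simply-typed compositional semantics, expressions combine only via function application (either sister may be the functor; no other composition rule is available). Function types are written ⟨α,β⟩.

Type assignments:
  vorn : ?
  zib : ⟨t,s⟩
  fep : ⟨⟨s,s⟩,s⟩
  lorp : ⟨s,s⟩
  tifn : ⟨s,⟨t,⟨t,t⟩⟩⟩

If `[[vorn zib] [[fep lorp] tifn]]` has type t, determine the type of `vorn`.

⟨⟨t,s⟩,⟨⟨t,⟨t,t⟩⟩,t⟩⟩

At [[vorn zib] [[fep lorp] tifn]] (required: t): [[fep lorp] tifn] is ⟨t,⟨t,t⟩⟩, which is not a function with range t; hence [vorn zib] is the functor — type ⟨⟨t,⟨t,t⟩⟩,t⟩.
At [vorn zib] (required: ⟨⟨t,⟨t,t⟩⟩,t⟩): zib is ⟨t,s⟩, which is not a function with range ⟨⟨t,⟨t,t⟩⟩,t⟩; hence vorn is the functor — type ⟨⟨t,s⟩,⟨⟨t,⟨t,t⟩⟩,t⟩⟩.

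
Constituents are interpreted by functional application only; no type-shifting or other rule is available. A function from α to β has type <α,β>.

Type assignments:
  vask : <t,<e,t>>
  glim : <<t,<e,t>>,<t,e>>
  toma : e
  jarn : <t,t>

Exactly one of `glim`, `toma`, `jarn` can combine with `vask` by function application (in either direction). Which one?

glim — combines: glim : <<t,<e,t>>,<t,e>> takes vask : <t,<e,t>> as argument, giving <t,e>.
toma : e — vask needs t; toma needs nothing (atomic); neither fits.
jarn : <t,t> — vask needs t; jarn needs t; neither fits.

glim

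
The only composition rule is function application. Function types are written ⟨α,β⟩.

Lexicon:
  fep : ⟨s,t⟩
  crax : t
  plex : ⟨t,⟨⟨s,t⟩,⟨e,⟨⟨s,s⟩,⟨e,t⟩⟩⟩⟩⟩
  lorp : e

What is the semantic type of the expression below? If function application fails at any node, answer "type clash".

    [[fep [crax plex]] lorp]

⟨⟨s,s⟩,⟨e,t⟩⟩

[crax plex]: plex is ⟨t,⟨⟨s,t⟩,⟨e,⟨⟨s,s⟩,⟨e,t⟩⟩⟩⟩⟩, crax is t; result ⟨⟨s,t⟩,⟨e,⟨⟨s,s⟩,⟨e,t⟩⟩⟩⟩.
[fep [crax plex]]: [crax plex] is ⟨⟨s,t⟩,⟨e,⟨⟨s,s⟩,⟨e,t⟩⟩⟩⟩, fep is ⟨s,t⟩; result ⟨e,⟨⟨s,s⟩,⟨e,t⟩⟩⟩.
[[fep [crax plex]] lorp]: [fep [crax plex]] is ⟨e,⟨⟨s,s⟩,⟨e,t⟩⟩⟩, lorp is e; result ⟨⟨s,s⟩,⟨e,t⟩⟩.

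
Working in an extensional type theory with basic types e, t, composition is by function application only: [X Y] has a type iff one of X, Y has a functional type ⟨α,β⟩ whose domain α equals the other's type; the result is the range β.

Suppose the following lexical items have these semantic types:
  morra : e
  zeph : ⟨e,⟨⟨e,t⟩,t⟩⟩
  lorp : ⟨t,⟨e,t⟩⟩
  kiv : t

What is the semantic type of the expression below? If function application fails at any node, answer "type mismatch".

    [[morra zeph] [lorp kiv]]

[morra zeph] — zeph of type ⟨e,⟨⟨e,t⟩,t⟩⟩ combines with morra of type e: type ⟨⟨e,t⟩,t⟩.
[lorp kiv] — lorp of type ⟨t,⟨e,t⟩⟩ combines with kiv of type t: type ⟨e,t⟩.
[[morra zeph] [lorp kiv]] — [morra zeph] of type ⟨⟨e,t⟩,t⟩ combines with [lorp kiv] of type ⟨e,t⟩: type t.

t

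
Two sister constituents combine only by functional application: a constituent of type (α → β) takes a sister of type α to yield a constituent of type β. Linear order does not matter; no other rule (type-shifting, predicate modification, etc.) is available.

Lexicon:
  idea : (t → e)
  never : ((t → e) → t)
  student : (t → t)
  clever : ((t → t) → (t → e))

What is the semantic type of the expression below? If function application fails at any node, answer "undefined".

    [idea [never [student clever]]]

e

At [student clever], clever : ((t → t) → (t → e)) takes student : (t → t), giving (t → e).
At [never [student clever]], never : ((t → e) → t) takes [student clever] : (t → e), giving t.
At [idea [never [student clever]]], idea : (t → e) takes [never [student clever]] : t, giving e.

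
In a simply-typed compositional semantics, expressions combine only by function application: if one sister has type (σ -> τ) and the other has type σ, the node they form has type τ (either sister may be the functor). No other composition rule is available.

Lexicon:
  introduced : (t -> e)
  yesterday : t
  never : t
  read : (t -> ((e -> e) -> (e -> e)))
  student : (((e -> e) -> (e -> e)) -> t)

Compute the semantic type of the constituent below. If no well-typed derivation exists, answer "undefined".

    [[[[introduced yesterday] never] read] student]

[introduced yesterday] — introduced of type (t -> e) combines with yesterday of type t: type e.
At [[introduced yesterday] never]: neither e nor t can take the other as argument; the node is ill-typed.

undefined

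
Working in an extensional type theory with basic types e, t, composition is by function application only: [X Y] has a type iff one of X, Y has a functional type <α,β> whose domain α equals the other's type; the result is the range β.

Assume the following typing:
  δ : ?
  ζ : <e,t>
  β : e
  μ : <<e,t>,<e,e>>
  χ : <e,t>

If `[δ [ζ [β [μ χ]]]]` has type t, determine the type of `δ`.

<t,t>

At [δ [ζ [β [μ χ]]]] (required: t): [ζ [β [μ χ]]] is t, which is not a function with range t; hence δ is the functor — type <t,t>.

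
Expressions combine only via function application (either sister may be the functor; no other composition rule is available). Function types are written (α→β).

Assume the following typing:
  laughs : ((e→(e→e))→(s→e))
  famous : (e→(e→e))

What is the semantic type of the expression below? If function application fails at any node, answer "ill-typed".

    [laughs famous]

[laughs famous]: functor laughs : ((e→(e→e))→(s→e)), argument famous : (e→(e→e)); result (s→e).

(s→e)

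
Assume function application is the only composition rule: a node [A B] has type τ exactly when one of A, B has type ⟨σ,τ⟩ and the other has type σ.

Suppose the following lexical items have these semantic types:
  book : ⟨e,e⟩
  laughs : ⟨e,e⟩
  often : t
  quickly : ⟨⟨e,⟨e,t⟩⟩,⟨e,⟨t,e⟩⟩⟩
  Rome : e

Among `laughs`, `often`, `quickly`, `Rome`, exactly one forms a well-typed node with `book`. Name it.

laughs : ⟨e,e⟩ — does not combine with book.
often : t — does not combine with book.
quickly : ⟨⟨e,⟨e,t⟩⟩,⟨e,⟨t,e⟩⟩⟩ — does not combine with book.
Rome — combines: book : ⟨e,e⟩ takes Rome : e as argument, giving e.

Rome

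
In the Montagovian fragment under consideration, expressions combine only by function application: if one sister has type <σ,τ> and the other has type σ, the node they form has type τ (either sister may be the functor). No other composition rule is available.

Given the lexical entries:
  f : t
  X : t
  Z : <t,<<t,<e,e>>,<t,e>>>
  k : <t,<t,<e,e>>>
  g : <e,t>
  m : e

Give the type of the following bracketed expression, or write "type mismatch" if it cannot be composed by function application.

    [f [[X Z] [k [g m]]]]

At [X Z], Z : <t,<<t,<e,e>>,<t,e>>> takes X : t, giving <<t,<e,e>>,<t,e>>.
At [g m], g : <e,t> takes m : e, giving t.
At [k [g m]], k : <t,<t,<e,e>>> takes [g m] : t, giving <t,<e,e>>.
At [[X Z] [k [g m]]], [X Z] : <<t,<e,e>>,<t,e>> takes [k [g m]] : <t,<e,e>>, giving <t,e>.
At [f [[X Z] [k [g m]]]], [[X Z] [k [g m]]] : <t,e> takes f : t, giving e.

e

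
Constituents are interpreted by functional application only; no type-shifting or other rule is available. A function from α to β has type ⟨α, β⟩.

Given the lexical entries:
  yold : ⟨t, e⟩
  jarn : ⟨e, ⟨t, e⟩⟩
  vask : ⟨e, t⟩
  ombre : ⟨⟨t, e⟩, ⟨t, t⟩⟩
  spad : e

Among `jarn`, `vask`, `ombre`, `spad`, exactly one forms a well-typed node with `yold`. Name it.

jarn : ⟨e, ⟨t, e⟩⟩ — neither side's domain matches the other.
vask : ⟨e, t⟩ — neither side's domain matches the other.
ombre — combines: ombre : ⟨⟨t, e⟩, ⟨t, t⟩⟩ takes yold : ⟨t, e⟩ as argument, giving ⟨t, t⟩.
spad : e — neither side's domain matches the other.

ombre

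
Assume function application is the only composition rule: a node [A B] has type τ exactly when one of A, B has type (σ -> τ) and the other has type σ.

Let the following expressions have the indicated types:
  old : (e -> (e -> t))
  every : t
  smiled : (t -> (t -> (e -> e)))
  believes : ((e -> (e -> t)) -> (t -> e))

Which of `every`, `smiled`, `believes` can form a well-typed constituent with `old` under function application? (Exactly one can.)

every : t — no; old wants e, and every wants nothing (atomic).
smiled : (t -> (t -> (e -> e))) — no; old wants e, and smiled wants t.
believes — combines: believes : ((e -> (e -> t)) -> (t -> e)) takes old : (e -> (e -> t)) as argument, giving (t -> e).

believes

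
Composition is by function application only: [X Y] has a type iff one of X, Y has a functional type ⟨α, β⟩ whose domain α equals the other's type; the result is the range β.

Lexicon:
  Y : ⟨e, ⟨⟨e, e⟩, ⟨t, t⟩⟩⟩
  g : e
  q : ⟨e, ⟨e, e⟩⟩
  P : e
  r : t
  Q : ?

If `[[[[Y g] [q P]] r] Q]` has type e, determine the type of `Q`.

⟨t, e⟩

At [[[[Y g] [q P]] r] Q] (required: e): [[[Y g] [q P]] r] is t, which is not a function with range e; hence Q is the functor — type ⟨t, e⟩.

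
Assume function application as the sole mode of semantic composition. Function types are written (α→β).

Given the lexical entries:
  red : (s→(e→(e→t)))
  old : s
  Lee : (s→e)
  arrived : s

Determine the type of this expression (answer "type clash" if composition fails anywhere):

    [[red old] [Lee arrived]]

(e→t)

At [red old], red : (s→(e→(e→t))) takes old : s, giving (e→(e→t)).
At [Lee arrived], Lee : (s→e) takes arrived : s, giving e.
At [[red old] [Lee arrived]], [red old] : (e→(e→t)) takes [Lee arrived] : e, giving (e→t).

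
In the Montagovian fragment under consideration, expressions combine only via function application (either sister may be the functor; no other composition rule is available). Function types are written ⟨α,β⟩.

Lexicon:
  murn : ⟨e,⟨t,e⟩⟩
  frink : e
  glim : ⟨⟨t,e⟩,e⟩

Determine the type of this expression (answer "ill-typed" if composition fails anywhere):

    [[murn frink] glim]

e

[murn frink]: murn is ⟨e,⟨t,e⟩⟩, frink is e; result ⟨t,e⟩.
[[murn frink] glim]: glim is ⟨⟨t,e⟩,e⟩, [murn frink] is ⟨t,e⟩; result e.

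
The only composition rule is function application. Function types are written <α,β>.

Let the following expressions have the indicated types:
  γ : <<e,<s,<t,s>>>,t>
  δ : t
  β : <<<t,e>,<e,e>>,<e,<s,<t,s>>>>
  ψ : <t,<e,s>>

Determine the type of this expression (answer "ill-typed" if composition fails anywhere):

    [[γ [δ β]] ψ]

At [δ β]: neither t nor <<<t,e>,<e,e>>,<e,<s,<t,s>>>> can take the other as argument; the node is ill-typed.

ill-typed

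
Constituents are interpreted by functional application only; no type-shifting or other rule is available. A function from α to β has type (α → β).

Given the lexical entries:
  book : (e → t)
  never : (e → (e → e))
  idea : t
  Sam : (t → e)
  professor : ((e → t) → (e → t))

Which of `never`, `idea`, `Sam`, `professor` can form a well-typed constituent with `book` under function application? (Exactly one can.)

professor

never : (e → (e → e)) — no; book wants e, and never wants e.
idea : t — no; book wants e, and idea wants nothing (atomic).
Sam : (t → e) — no; book wants e, and Sam wants t.
professor — combines: professor : ((e → t) → (e → t)) takes book : (e → t) as argument, giving (e → t).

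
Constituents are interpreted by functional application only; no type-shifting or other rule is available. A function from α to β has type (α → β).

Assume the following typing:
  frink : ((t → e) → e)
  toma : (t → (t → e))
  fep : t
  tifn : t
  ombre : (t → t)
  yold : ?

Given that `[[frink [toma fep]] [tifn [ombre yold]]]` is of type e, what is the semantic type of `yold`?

[[frink [toma fep]] [tifn [ombre yold]]] must have type e. The sister [frink [toma fep]] has type e; that is not a function onto e, so [tifn [ombre yold]] must be the functor, of type (e → e).
[tifn [ombre yold]] must have type (e → e). The sister tifn has type t; that is not a function onto (e → e), so [ombre yold] must be the functor, of type (t → (e → e)).
[ombre yold] must have type (t → (e → e)). The sister ombre has type (t → t); that is not a function onto (t → (e → e)), so yold must be the functor, of type ((t → t) → (t → (e → e))).

((t → t) → (t → (e → e)))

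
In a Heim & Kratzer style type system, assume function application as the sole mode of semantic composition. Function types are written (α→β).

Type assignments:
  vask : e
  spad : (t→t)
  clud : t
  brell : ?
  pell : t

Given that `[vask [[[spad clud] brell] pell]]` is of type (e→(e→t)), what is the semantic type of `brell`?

For [vask [[[spad clud] brell] pell]] to have type (e→(e→t)) with vask of type e, [[[spad clud] brell] pell] must be the function: [[[spad clud] brell] pell] : (e→(e→(e→t))).
For [[[spad clud] brell] pell] to have type (e→(e→(e→t))) with pell of type t, [[spad clud] brell] must be the function: [[spad clud] brell] : (t→(e→(e→(e→t)))).
For [[spad clud] brell] to have type (t→(e→(e→(e→t)))) with [spad clud] of type t, brell must be the function: brell : (t→(t→(e→(e→(e→t))))).

(t→(t→(e→(e→(e→t)))))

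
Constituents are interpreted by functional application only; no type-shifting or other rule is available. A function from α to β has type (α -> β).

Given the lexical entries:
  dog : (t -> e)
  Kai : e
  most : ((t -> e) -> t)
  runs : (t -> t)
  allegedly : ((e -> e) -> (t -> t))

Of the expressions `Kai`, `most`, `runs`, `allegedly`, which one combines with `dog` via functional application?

Kai : e — neither side's domain matches the other.
most — combines: most : ((t -> e) -> t) takes dog : (t -> e) as argument, giving t.
runs : (t -> t) — neither side's domain matches the other.
allegedly : ((e -> e) -> (t -> t)) — neither side's domain matches the other.

most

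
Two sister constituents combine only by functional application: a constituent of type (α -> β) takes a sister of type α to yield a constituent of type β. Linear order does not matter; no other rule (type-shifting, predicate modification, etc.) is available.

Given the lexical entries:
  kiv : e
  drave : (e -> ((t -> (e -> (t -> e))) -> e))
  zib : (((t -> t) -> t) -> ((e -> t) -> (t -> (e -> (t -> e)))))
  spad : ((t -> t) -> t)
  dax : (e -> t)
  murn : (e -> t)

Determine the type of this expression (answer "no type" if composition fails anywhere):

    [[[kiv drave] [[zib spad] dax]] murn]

t

At [kiv drave], drave : (e -> ((t -> (e -> (t -> e))) -> e)) takes kiv : e, giving ((t -> (e -> (t -> e))) -> e).
At [zib spad], zib : (((t -> t) -> t) -> ((e -> t) -> (t -> (e -> (t -> e))))) takes spad : ((t -> t) -> t), giving ((e -> t) -> (t -> (e -> (t -> e)))).
At [[zib spad] dax], [zib spad] : ((e -> t) -> (t -> (e -> (t -> e)))) takes dax : (e -> t), giving (t -> (e -> (t -> e))).
At [[kiv drave] [[zib spad] dax]], [kiv drave] : ((t -> (e -> (t -> e))) -> e) takes [[zib spad] dax] : (t -> (e -> (t -> e))), giving e.
At [[[kiv drave] [[zib spad] dax]] murn], murn : (e -> t) takes [[kiv drave] [[zib spad] dax]] : e, giving t.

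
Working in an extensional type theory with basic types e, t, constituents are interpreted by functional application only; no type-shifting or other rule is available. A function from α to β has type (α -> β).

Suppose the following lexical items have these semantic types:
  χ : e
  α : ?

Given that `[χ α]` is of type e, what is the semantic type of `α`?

(e -> e)

[χ α] is required to be e. χ : e cannot yield e as functor, so α : (e -> e).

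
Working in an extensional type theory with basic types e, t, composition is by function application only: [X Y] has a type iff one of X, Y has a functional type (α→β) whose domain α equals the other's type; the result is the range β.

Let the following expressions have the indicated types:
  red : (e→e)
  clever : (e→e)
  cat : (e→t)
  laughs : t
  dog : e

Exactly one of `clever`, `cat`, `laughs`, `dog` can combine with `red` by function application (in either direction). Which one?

clever : (e→e) — neither side's domain matches the other.
cat : (e→t) — neither side's domain matches the other.
laughs : t — neither side's domain matches the other.
dog — combines: red : (e→e) takes dog : e as argument, giving e.

dog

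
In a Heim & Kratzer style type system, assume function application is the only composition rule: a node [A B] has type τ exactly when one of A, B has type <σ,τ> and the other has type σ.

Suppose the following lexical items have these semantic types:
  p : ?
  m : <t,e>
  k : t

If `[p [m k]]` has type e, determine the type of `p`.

<e,e>

[p [m k]] must have type e. The sister [m k] has type e; that is not a function onto e, so p must be the functor, of type <e,e>.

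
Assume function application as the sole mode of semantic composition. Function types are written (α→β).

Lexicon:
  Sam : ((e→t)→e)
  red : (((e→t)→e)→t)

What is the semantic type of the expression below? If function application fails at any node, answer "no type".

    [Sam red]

t

[Sam red]: functor red : (((e→t)→e)→t), argument Sam : ((e→t)→e); result t.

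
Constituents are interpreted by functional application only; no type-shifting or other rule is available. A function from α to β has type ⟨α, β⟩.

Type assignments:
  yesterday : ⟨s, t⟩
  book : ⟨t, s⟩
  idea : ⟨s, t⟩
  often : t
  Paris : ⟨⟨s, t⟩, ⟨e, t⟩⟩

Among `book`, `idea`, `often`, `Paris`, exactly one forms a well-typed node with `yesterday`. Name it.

book : ⟨t, s⟩ — no; yesterday wants s, and book wants t.
idea : ⟨s, t⟩ — no; yesterday wants s, and idea wants s.
often : t — no; yesterday wants s, and often wants nothing (atomic).
Paris — combines: Paris : ⟨⟨s, t⟩, ⟨e, t⟩⟩ takes yesterday : ⟨s, t⟩ as argument, giving ⟨e, t⟩.

Paris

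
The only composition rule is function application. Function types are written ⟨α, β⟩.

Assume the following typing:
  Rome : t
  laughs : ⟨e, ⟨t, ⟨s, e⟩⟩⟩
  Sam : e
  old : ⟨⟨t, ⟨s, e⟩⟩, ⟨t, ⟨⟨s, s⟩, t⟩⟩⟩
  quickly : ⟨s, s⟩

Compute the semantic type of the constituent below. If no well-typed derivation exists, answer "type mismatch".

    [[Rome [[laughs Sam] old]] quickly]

t

At [laughs Sam], laughs : ⟨e, ⟨t, ⟨s, e⟩⟩⟩ takes Sam : e, giving ⟨t, ⟨s, e⟩⟩.
At [[laughs Sam] old], old : ⟨⟨t, ⟨s, e⟩⟩, ⟨t, ⟨⟨s, s⟩, t⟩⟩⟩ takes [laughs Sam] : ⟨t, ⟨s, e⟩⟩, giving ⟨t, ⟨⟨s, s⟩, t⟩⟩.
At [Rome [[laughs Sam] old]], [[laughs Sam] old] : ⟨t, ⟨⟨s, s⟩, t⟩⟩ takes Rome : t, giving ⟨⟨s, s⟩, t⟩.
At [[Rome [[laughs Sam] old]] quickly], [Rome [[laughs Sam] old]] : ⟨⟨s, s⟩, t⟩ takes quickly : ⟨s, s⟩, giving t.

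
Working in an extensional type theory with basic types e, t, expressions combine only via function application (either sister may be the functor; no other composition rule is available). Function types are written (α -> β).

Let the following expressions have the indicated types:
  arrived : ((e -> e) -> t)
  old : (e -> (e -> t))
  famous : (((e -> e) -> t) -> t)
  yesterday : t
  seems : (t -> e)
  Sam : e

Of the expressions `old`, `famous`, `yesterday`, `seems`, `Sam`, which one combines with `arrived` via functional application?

old : (e -> (e -> t)) — does not combine with arrived.
famous — combines: famous : (((e -> e) -> t) -> t) takes arrived : ((e -> e) -> t) as argument, giving t.
yesterday : t — does not combine with arrived.
seems : (t -> e) — does not combine with arrived.
Sam : e — does not combine with arrived.

famous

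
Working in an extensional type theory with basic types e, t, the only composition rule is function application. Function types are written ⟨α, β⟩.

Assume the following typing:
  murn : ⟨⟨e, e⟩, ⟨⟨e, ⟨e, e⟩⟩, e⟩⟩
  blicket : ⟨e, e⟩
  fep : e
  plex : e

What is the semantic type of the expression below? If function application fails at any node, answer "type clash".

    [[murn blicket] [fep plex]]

[murn blicket] — murn of type ⟨⟨e, e⟩, ⟨⟨e, ⟨e, e⟩⟩, e⟩⟩ combines with blicket of type ⟨e, e⟩: type ⟨⟨e, ⟨e, e⟩⟩, e⟩.
[fep plex]: e and e cannot combine by function application — type clash.

type clash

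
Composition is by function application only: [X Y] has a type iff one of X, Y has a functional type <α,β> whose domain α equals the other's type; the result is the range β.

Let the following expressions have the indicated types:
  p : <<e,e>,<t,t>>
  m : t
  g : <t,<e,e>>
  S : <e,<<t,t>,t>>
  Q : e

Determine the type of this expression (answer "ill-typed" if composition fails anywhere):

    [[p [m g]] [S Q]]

t

[m g]: <t,<e,e>> applied to t yields <e,e>.
[p [m g]]: <<e,e>,<t,t>> applied to <e,e> yields <t,t>.
[S Q]: <e,<<t,t>,t>> applied to e yields <<t,t>,t>.
[[p [m g]] [S Q]]: <<t,t>,t> applied to <t,t> yields t.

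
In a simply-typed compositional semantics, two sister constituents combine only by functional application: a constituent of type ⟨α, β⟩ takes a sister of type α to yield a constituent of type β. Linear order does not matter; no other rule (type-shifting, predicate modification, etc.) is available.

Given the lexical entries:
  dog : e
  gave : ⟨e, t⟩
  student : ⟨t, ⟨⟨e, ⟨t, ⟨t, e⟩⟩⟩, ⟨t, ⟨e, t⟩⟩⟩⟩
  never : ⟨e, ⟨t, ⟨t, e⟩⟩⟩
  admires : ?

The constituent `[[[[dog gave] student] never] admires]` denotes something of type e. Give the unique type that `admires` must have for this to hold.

For [[[[dog gave] student] never] admires] to have type e with [[[dog gave] student] never] of type ⟨t, ⟨e, t⟩⟩, admires must be the function: admires : ⟨⟨t, ⟨e, t⟩⟩, e⟩.

⟨⟨t, ⟨e, t⟩⟩, e⟩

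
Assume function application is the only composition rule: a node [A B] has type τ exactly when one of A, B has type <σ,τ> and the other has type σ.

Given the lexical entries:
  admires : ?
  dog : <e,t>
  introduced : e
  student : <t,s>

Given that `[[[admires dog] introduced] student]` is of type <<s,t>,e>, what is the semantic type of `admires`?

<<e,t>,<e,<<t,s>,<<s,t>,e>>>>

At [[[admires dog] introduced] student] (required: <<s,t>,e>): student is <t,s>, which is not a function with range <<s,t>,e>; hence [[admires dog] introduced] is the functor — type <<t,s>,<<s,t>,e>>.
At [[admires dog] introduced] (required: <<t,s>,<<s,t>,e>>): introduced is e, which is not a function with range <<t,s>,<<s,t>,e>>; hence [admires dog] is the functor — type <e,<<t,s>,<<s,t>,e>>>.
At [admires dog] (required: <e,<<t,s>,<<s,t>,e>>>): dog is <e,t>, which is not a function with range <e,<<t,s>,<<s,t>,e>>>; hence admires is the functor — type <<e,t>,<e,<<t,s>,<<s,t>,e>>>>.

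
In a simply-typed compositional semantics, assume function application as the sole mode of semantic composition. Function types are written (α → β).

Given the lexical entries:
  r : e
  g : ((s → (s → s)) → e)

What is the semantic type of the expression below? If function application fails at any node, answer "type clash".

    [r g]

[r g]: e and ((s → (s → s)) → e) cannot combine by function application — type clash.

type clash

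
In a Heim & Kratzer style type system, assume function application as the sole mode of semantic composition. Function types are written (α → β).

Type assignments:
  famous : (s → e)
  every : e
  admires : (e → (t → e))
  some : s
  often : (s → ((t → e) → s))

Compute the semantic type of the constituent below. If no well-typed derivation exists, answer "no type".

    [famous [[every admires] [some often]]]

e

[every admires] — admires of type (e → (t → e)) combines with every of type e: type (t → e).
[some often] — often of type (s → ((t → e) → s)) combines with some of type s: type ((t → e) → s).
[[every admires] [some often]] — [some often] of type ((t → e) → s) combines with [every admires] of type (t → e): type s.
[famous [[every admires] [some often]]] — famous of type (s → e) combines with [[every admires] [some often]] of type s: type e.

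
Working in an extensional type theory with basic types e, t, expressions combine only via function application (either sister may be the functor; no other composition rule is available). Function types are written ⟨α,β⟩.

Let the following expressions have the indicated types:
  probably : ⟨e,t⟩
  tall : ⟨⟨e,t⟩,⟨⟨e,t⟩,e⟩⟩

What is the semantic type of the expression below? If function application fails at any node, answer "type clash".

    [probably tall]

[probably tall] — tall of type ⟨⟨e,t⟩,⟨⟨e,t⟩,e⟩⟩ combines with probably of type ⟨e,t⟩: type ⟨⟨e,t⟩,e⟩.

⟨⟨e,t⟩,e⟩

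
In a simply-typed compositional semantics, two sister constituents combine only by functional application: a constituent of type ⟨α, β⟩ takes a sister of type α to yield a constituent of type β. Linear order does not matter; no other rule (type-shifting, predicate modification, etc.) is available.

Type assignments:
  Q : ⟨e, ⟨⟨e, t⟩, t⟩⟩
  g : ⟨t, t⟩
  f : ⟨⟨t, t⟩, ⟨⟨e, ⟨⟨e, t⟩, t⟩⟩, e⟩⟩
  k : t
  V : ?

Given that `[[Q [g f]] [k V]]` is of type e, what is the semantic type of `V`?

[[Q [g f]] [k V]] is required to be e. [Q [g f]] : e cannot yield e as functor, so [k V] : ⟨e, e⟩.
[k V] is required to be ⟨e, e⟩. k : t cannot yield ⟨e, e⟩ as functor, so V : ⟨t, ⟨e, e⟩⟩.

⟨t, ⟨e, e⟩⟩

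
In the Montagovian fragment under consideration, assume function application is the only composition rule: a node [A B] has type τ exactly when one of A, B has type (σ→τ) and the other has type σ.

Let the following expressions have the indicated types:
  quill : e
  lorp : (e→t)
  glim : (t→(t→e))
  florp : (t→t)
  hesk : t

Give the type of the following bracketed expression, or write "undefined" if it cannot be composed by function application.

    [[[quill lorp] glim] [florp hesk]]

e

[quill lorp]: lorp is (e→t), quill is e; result t.
[[quill lorp] glim]: glim is (t→(t→e)), [quill lorp] is t; result (t→e).
[florp hesk]: florp is (t→t), hesk is t; result t.
[[[quill lorp] glim] [florp hesk]]: [[quill lorp] glim] is (t→e), [florp hesk] is t; result e.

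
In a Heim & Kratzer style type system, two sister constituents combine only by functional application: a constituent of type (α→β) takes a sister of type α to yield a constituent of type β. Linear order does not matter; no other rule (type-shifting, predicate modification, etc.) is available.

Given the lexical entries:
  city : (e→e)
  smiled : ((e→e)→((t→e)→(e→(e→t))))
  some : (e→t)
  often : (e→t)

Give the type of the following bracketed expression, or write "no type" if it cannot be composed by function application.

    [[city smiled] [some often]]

no type

[city smiled]: ((e→e)→((t→e)→(e→(e→t)))) applied to (e→e) yields ((t→e)→(e→(e→t))).
At [some often]: neither (e→t) nor (e→t) can take the other as argument; the node is ill-typed.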